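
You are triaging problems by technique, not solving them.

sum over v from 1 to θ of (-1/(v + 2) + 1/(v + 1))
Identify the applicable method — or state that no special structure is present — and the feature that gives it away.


Best approach: telescoping — this sum is a zipper: each term contributes 1/(v + 1) and removes the next index's value, which the following term puts back, closing term by term.


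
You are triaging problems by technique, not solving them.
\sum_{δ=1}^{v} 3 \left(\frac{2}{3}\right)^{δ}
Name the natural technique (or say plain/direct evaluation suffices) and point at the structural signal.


Diagnosis: the geometric series formula — check a ratio of consecutive terms: it is \frac{2}{3}, independent of the index, so the geometric formula closes the sum.


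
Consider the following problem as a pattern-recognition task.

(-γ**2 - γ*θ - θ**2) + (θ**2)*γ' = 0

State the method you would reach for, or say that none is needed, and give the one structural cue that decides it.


Technique: the homogeneous substitution — solved for the derivative, the right side is unchanged under scaling θ and γ together — it depends only on the ratio γ/θ, so substitute a single ratio variable.


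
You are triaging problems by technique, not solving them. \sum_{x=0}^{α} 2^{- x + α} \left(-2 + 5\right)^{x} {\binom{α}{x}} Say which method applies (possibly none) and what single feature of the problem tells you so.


Diagnosis: the binomial theorem — {\binom{α}{x}} weighting matched powers of (-2 + 5) and 2 is the expanded form of ((-2 + 5) + 2)^α — fold it back up.


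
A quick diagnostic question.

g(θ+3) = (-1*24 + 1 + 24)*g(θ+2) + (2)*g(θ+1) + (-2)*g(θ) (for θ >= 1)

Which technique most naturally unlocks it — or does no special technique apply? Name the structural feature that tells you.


Technique: the characteristic-root method — try a geometric ansatz r^θ: constant coefficients turn the recurrence into one polynomial equation in r.


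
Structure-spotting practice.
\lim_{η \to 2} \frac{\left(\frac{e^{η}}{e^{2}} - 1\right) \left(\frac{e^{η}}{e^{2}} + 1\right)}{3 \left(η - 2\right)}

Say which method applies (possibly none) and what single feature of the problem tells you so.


Best approach: l'Hôpital's rule (0/0) — the 0/0 form at 2 is the signature situation for l'Hôpital's rule. Known elementary limits would finish this too — the rule just bypasses the case analysis.


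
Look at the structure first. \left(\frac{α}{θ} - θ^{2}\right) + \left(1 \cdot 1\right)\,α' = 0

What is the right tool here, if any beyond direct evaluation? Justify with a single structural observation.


Diagnosis: a linear integrating factor — the unknown enters only to the first power against a nonzero forcing term — the integrating-factor template applies directly.


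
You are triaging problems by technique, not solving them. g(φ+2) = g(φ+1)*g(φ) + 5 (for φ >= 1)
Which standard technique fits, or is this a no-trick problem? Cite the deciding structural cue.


Verdict: no special technique — no ansatz, no master substitution, no summation factor survives the nonlinearity here.


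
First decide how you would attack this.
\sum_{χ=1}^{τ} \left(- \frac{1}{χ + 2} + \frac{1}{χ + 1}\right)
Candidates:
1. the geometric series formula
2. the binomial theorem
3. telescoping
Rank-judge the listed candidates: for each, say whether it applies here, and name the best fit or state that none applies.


Best approach: telescoping — the summand is \frac{1}{χ + 1} minus the same expression shifted by one, so consecutive terms cancel in pairs.
- the geometric series formula — the ratio of consecutive terms depends on the index.
- the binomial theorem: the summand does not match any term pattern of an expanded binomial power.
- telescoping: yes — fits the structure here.


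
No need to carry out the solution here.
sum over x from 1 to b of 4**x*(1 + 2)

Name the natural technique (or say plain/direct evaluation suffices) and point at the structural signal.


Verdict: the geometric series formula — consecutive terms stand in a fixed index-free ratio — the geometric sum formula closes it.


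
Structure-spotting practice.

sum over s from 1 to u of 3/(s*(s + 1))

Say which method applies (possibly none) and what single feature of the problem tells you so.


Verdict: telescoping — one partial-fraction pass turns 3/(s*(s + 1)) into a shifted difference, and shifted differences telescope.


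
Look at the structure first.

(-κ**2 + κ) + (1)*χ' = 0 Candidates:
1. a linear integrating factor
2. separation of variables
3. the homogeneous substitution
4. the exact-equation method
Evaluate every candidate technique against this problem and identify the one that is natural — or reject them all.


Verdict: no special technique — solved for the derivative, no χ appears — this is antidifferentiation in κ wearing ODE clothing.
- a linear integrating factor — with the unknown absent the integrating factor is a formality; direct integration is the working structure.
- separation of variables: separation is only trivially available — with the unknown absent from the slope this is a direct integration, not a separation problem.
- the homogeneous substitution: the slope does not depend on the ratio of the variables alone.
- the exact-equation method — no dependence on the unknown anywhere: exactness is a label without content here.


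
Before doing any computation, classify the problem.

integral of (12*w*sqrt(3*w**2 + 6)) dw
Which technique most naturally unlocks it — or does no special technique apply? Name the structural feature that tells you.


Diagnosis: u-substitution — differentiating the inner expression 3*w**2 + 6 produces the factor 12*w up to a constant multiple, so substituting u = 3*w**2 + 6 reduces everything to a one-variable integral in u.


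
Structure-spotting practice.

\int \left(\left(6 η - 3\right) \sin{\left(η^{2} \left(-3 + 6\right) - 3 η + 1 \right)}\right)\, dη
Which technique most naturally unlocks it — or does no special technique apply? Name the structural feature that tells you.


Best approach: u-substitution — 6 η - 3 matches the derivative of (η^{2} \left(-3 + 6\right) - 3 η + 1) up to a constant; with u = (η^{2} \left(-3 + 6\right) - 3 η + 1) the whole integrand folds into a function of u alone.


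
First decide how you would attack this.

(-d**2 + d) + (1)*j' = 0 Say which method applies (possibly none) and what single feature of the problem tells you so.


Diagnosis: no special technique — with j absent the equation is not coupled at all: direct integration in d.


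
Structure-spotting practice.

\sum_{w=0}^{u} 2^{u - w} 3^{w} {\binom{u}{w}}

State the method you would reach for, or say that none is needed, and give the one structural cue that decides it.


Method: the binomial theorem — binomial coefficients against complementary powers of 3 and 2: recognize the binomial expansion and resum.


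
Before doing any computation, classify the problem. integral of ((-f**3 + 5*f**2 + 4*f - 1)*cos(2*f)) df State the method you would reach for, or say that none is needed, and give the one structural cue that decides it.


Method: integration by parts — a polynomial -f**3 + 5*f**2 + 4*f - 1 against the kernel cos(2*f) is the signature bounded-ladder case for integration by parts.


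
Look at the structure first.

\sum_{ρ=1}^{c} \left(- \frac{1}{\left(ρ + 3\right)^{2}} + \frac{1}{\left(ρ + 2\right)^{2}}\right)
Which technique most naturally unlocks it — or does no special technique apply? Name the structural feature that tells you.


Diagnosis: telescoping — difference-of-shifts structure (each term adds \frac{1}{\left(ρ + 2\right)^{2}}, then subtracts its one-index-advanced value, which the following term adds back) leaves only the first and last pieces standing.


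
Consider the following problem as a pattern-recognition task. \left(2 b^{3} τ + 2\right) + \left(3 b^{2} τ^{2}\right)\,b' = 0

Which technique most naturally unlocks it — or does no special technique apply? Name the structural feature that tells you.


Technique: the exact-equation method — equality of cross partials is the green light — assemble the potential function term by term.


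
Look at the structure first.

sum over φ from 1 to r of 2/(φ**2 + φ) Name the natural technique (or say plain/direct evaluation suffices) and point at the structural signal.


Diagnosis: telescoping — integer-spaced poles in 2/(φ**2 + φ) are the telescoping signature in disguise.


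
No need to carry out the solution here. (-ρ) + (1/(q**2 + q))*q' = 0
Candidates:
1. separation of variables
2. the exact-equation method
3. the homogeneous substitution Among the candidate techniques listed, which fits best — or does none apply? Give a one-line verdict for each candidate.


Diagnosis: separation of variables — all dependence on the two variables factors apart, the defining separable shape. A Bernoulli substitution applies to this equation as given; separation takes the same equation in its displayed form.
- separation of variables: a fit — the right tool for this form.
- the exact-equation method: with no real cross-dependence between the variables, the exact-equation machinery is a detour rather than the natural reading.
- the homogeneous substitution: the slope does not depend on the ratio of the variables alone.


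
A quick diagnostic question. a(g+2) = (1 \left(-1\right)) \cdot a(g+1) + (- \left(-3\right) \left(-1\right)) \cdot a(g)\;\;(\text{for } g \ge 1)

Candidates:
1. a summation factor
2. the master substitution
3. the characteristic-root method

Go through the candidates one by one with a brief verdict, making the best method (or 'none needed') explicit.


Diagnosis: the characteristic-root method — the recurrence treats every index alike (constant coefficients, no forcing) — precisely the regime where r^g trials close it.
- a summation factor — the recurrence reaches back more than one step, outside the first-order family a summation factor normalizes.
- the master substitution — no fixed divisor shrinks the index between calls.
- the characteristic-root method: applies; the problem has the shape this method handles.


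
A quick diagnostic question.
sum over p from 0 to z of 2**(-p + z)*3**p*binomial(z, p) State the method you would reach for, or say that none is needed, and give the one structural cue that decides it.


Verdict: the binomial theorem — terms weighting binomial(z, p) against matched powers of 3 and 2 reassemble into (3 + 2)^z by the binomial theorem.


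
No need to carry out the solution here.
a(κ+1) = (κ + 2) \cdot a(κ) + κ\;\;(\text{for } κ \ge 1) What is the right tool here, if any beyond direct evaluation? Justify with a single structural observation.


Method: a summation factor — the coefficient κ + 2 drifts with the index, so no fixed root exists; normalizing by the cumulative product telescopes it.


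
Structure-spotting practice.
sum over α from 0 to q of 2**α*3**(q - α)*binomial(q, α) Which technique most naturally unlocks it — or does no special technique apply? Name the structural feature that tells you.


Diagnosis: the binomial theorem — terms weighting binomial(q, α) against matched powers of 2 and 3 reassemble into (2 + 3)^q by the binomial theorem.


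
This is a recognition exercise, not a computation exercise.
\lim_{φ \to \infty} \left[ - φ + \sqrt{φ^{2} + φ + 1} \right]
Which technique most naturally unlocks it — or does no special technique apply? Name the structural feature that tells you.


Diagnosis: conjugate multiplication — turning the difference into a conjugate-rationalized ratio makes the limit readable.


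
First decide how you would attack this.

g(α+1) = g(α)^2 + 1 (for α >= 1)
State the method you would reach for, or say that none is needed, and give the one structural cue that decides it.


Verdict: no special technique — no ansatz, no master substitution, no summation factor survives the nonlinearity here.


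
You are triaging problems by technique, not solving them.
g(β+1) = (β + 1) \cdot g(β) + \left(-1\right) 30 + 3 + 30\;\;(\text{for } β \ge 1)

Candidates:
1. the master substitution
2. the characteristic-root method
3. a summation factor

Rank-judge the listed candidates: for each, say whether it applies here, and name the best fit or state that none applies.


Technique: a summation factor — because the multiplier β + 1 is index-dependent, divide through by its running product and sum the resulting differences.
- the master substitution — no fixed divisor shrinks the index between calls.
- the characteristic-root method: the coefficients change with the index, which the root method cannot absorb.
- a summation factor — a fit — the right tool for this form.


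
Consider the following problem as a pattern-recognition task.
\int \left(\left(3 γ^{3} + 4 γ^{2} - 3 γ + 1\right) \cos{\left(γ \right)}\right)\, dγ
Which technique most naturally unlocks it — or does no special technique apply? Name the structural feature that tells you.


Method: integration by parts — a polynomial 3 γ^{3} + 4 γ^{2} - 3 γ + 1 against the kernel \cos{\left(γ \right)} is the signature bounded-ladder case for integration by parts.


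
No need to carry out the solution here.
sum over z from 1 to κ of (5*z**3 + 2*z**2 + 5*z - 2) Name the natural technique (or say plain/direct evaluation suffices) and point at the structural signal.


Diagnosis: no special technique — the summand is a plain polynomial in z (expanding first if it arrives factored); standard power-sum formulas evaluate it term by term.


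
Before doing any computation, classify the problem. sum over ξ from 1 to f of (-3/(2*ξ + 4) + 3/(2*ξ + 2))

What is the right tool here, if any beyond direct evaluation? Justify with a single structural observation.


Best approach: telescoping — write out three consecutive terms and watch the interior cancel: the advanced copy one term subtracts reappears as the very next term's leading piece, pair after pair.


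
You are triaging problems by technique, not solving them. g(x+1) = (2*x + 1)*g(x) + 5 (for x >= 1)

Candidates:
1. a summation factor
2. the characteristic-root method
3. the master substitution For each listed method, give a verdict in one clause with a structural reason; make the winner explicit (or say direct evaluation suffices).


Technique: a summation factor — it is first-order linear but the coefficient 2*x + 1 depends on the index, so multiply through by a summation factor to telescope it.
- a summation factor — a fit — the right tool for this form.
- the characteristic-root method — an index-dependent weight blocks the pure exponential ansatz.
- the master substitution: the recursion shifts the index rather than dividing it.


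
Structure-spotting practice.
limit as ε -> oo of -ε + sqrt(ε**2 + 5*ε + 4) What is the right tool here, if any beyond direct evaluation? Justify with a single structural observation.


Technique: conjugate multiplication — sqrt(ε**2 + 5*ε + 4) and ε both blow up, but their difference is tame once the conjugate rationalizes it.


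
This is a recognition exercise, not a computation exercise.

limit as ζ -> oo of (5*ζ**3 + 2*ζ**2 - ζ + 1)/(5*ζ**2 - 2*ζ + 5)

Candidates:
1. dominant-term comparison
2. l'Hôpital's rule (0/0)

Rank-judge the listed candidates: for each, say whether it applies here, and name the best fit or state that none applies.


Diagnosis: dominant-term comparison — as ζ grows, only the highest-degree terms matter — compare leading terms and read the limit off.
- dominant-term comparison — a fit — the right tool for this form.
- l'Hôpital's rule (0/0) — no 0/0 form appears: written as one quotient, top and bottom both grow without bound, and the ratio is decided by their leading terms.


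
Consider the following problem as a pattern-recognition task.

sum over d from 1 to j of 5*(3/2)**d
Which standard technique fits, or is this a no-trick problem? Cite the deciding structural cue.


Method: the geometric series formula — consecutive terms stand in a fixed index-free ratio — the geometric sum formula closes it.


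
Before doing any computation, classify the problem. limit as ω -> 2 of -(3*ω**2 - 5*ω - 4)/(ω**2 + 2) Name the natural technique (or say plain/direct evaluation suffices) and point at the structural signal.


Best approach: no special technique — the expression is continuous at 2 — substitute and evaluate; no indeterminate form appears.


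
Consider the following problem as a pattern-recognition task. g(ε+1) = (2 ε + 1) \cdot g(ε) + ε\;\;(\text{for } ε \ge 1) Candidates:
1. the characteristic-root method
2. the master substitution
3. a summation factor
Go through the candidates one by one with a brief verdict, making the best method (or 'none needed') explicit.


Verdict: a summation factor — one step of memory with a weight 2 ε + 1 that changes as the index grows — the summation-factor construction is built for this.
- the characteristic-root method — the coefficients change with the index, which the root method cannot absorb.
- the master substitution — there is no divide-the-index recursive argument.
- a summation factor: applicable, and directly so.


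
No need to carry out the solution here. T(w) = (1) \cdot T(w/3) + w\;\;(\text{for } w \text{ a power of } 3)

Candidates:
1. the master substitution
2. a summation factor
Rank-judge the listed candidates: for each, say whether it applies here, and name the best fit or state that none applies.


Verdict: the master substitution — treat m = log base 3 of w as the new clock: one recursion step advances m by one while w scales by 3.
- the master substitution — yes, a natural case for it.
- a summation factor — a divided-index call is outside the fixed-shift first-order family a summation factor normalizes.


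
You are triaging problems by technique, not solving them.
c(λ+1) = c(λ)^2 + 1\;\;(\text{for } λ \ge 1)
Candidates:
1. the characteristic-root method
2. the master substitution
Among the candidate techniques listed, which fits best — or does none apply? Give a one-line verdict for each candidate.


Verdict: no special technique — the new term depends nonlinearly on the old ones, which disqualifies every superposition-based technique.
- the characteristic-root method: nonlinearity rules out exponential-mode superposition from the start.
- the master substitution — this is shift-type recursion, outside the divide-and-conquer template.


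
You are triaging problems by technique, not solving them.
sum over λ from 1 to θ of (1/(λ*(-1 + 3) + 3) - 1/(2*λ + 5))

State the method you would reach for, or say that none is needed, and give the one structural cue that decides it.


Technique: telescoping — the summand is built as 1/(λ*(-1 + 3) + 3) minus its own successor — adjacent terms annihilate down the line.


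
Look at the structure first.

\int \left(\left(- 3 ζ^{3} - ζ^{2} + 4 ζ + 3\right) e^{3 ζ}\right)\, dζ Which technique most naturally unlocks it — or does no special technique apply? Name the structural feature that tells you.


Verdict: integration by parts — differentiate - 3 ζ^{3} - ζ^{2} + 4 ζ + 3, integrate e^{3 ζ}: each pass lowers the polynomial degree, so parts terminates.


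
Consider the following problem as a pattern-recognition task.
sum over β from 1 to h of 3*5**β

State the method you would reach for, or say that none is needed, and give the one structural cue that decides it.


Best approach: the geometric series formula — check a ratio of consecutive terms: it is 5, independent of the index, so the geometric formula closes the sum.


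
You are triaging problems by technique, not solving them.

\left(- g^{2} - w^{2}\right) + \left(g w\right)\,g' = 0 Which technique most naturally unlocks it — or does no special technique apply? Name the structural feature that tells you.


Best approach: the homogeneous substitution — solved for the derivative, the right side is unchanged under scaling w and g together — it depends only on the ratio g/w, so substitute a single ratio variable. A Bernoulli rewrite works here as the equation stands — the homogeneous substitution is the more immediate reading.


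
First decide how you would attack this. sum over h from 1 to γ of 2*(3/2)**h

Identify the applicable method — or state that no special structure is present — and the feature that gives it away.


Method: the geometric series formula — term-over-term division gives 3/2 every time — index-free ratio, geometric sum formula applies.


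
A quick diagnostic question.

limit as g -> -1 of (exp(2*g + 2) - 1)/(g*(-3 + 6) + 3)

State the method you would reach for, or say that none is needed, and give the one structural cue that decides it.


Verdict: l'Hôpital's rule (0/0) — plug in -1: top and bottom both hit zero, so differentiate each and retry. One could equally expand both pieces locally and compare leading terms; the rule does that in one stroke.


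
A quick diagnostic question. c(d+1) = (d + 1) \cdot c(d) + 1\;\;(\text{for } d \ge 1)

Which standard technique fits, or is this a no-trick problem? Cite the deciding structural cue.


Technique: a summation factor — first-order linear but the coefficient d + 1 moves with the index — divide by the cumulative product and telescope.


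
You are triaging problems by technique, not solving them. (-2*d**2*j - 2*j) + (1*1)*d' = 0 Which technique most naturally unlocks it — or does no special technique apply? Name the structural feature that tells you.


Method: separation of variables — separating collects all d-dependence with the derivative and leaves all j-dependence opposite: variables separate.


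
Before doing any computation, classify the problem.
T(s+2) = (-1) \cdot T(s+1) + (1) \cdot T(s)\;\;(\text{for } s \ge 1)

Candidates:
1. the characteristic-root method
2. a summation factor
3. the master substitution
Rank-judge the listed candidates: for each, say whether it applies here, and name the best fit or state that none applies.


Diagnosis: the characteristic-root method — this is the constant-coefficient homogeneous case — the whole solution in s reduces to a polynomial's roots.
- the characteristic-root method — applies; the problem has the shape this method handles.
- a summation factor: the recurrence reaches back more than one step, outside the first-order family a summation factor normalizes.
- the master substitution — there is no divide-the-index recursive argument.


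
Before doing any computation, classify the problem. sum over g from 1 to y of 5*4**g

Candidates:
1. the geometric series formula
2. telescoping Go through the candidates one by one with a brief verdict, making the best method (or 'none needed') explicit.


Technique: the geometric series formula — each summand is the previous one scaled by 4; that constant multiplier is itself the geometric structure.
- the geometric series formula: yes, a natural case for it.
- telescoping: the terms as presented offer no neighboring cancellation — a telescoping rewrite may exist, but the displayed structure does not hand one over.


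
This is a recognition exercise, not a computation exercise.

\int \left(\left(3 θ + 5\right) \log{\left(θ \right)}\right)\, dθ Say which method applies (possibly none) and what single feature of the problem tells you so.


Diagnosis: integration by parts — the presence of \log{\left(θ \right)} against a polynomial factor is the standard differentiate-the-log setup.


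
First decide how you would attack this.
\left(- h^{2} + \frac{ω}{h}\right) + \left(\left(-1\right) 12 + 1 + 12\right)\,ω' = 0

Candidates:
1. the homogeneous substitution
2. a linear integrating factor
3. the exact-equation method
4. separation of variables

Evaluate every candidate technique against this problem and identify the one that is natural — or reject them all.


Verdict: a linear integrating factor — linear in the unknown with genuine forcing: multiply through by the exponential of the integrated coefficient and the left side closes into one derivative.
- the homogeneous substitution — the slope does not depend on the ratio of the variables alone.
- a linear integrating factor: yes — fits the structure here.
- the exact-equation method — the mixed-partials test fails on this split — it is not an exact differential as presented.
- separation of variables: the two dependences do not factor apart.


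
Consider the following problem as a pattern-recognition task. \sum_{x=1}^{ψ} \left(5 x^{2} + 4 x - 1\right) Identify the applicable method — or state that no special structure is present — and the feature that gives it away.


Best approach: no special technique — this is bookkeeping, not technique: standard formulas for sums of constant-multiple powers of x apply termwise.


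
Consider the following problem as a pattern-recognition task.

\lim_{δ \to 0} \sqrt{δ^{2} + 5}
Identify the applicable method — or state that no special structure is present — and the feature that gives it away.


Technique: no special technique — the expression is continuous at the evaluation point — substitute directly; no indeterminate form appears.


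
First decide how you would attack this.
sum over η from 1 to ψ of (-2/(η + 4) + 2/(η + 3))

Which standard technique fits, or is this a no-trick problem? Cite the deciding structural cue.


Diagnosis: telescoping — the summand is 2/(η + 3) minus the same expression shifted by one, so consecutive terms cancel in pairs.


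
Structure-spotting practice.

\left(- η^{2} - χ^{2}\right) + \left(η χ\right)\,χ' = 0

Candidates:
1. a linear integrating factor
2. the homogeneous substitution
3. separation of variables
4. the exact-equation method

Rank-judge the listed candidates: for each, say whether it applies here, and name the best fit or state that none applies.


Technique: the homogeneous substitution — the slope's numerator and denominator share total degree; set v = χ/η and the equation drops to separable form. A Bernoulli rewrite works here as the equation stands — the homogeneous substitution is the more immediate reading.
- a linear integrating factor — a nonlinear term in the unknown puts this outside the integrating-factor template.
- the homogeneous substitution: yes — fits the structure here.
- separation of variables: no division isolates the independent variable from the unknown.
- the exact-equation method: exactness fails on the nose — the mixed partials do not match.


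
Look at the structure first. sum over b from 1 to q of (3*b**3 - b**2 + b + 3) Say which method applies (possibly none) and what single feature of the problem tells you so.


Best approach: no special technique — with only polynomial terms in b present, the classical sum-of-powers identities are all you need.


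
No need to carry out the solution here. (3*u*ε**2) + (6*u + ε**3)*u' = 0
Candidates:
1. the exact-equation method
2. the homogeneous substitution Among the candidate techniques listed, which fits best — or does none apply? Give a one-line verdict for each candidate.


Verdict: the exact-equation method — the cross partial derivatives of 3*u*ε**2 and 6*u + ε**3 agree, so the left side is the total differential of one potential in ε and u.
- the exact-equation method: yes, a natural case for it.
- the homogeneous substitution: the ratio of the variables does not determine the slope.


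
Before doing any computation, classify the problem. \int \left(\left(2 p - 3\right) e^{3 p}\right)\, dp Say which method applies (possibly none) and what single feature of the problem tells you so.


Best approach: integration by parts — a polynomial 2 p - 3 against the kernel e^{3 p} is the signature bounded-ladder case for integration by parts.


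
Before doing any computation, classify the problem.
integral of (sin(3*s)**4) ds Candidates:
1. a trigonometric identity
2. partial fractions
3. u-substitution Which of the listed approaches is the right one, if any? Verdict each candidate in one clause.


Diagnosis: a trigonometric identity — even powers like sin(3*s)**4 never integrate directly; the half-angle identity lowers the degree first.
- a trigonometric identity: applicable, and directly so.
- partial fractions — the expression is not a ratio of polynomials that decomposes further.
- u-substitution — no subexpression of the integrand pairs with its own derivative as a factor — individual terms may offer their own substitutions, but any change of variable covering the whole integral would have to be constructed from outside the expression.


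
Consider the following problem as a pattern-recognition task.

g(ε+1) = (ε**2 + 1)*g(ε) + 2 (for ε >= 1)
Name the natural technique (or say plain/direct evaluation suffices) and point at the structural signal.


Best approach: a summation factor — because the multiplier ε**2 + 1 is index-dependent, divide through by its running product and sum the resulting differences.


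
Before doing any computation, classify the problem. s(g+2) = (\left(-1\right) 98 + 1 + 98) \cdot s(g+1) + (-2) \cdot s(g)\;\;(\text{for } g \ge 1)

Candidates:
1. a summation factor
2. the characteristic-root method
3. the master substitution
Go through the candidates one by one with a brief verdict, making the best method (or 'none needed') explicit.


Best approach: the characteristic-root method — no index-dependence in the weights and nothing inhomogeneous: classic characteristic-equation setup.
- a summation factor: a summation factor telescopes one-step recursions; this one carries higher-order memory.
- the characteristic-root method: yes — fits the structure here.
- the master substitution — no fixed divisor shrinks the index between calls.


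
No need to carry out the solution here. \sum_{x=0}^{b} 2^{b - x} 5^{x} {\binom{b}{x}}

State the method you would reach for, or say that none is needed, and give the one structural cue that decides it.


Method: the binomial theorem — the summand is term x of a binomial expansion in 5 and 2; the whole sum is a single power.


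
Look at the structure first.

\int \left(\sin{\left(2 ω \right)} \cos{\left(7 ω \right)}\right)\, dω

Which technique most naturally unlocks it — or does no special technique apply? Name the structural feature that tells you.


Best approach: a trigonometric identity — distinct frequencies under one product (\sin{\left(2 ω \right)} \cos{\left(7 ω \right)}): the product-to-sum identity is the systematic route to an integrable form.


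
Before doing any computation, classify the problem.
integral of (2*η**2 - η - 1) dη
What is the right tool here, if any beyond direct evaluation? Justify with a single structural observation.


Diagnosis: no special technique — every term is a constant multiple of a power of η; term-wise power-rule integration needs no preliminary transformation.


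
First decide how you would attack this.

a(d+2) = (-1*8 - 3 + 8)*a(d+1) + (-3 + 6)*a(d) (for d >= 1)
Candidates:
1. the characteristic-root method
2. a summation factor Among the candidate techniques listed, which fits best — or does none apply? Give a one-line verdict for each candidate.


Best approach: the characteristic-root method — shift-invariance with fixed coefficients calls for exponential trials; the characteristic polynomial finds every r^d.
- the characteristic-root method: a fit — the right tool for this form.
- a summation factor — the recurrence reaches back more than one step, outside the first-order family a summation factor normalizes.


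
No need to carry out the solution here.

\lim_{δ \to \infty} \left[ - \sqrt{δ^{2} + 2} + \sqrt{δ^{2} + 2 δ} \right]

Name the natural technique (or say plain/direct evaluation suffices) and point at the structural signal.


Verdict: conjugate multiplication — two divergent pieces with a minus sign between them and a radical in the mix: rationalize \sqrt{δ^{2} + 2 δ} - \sqrt{δ^{2} + 2} before any limit law applies.


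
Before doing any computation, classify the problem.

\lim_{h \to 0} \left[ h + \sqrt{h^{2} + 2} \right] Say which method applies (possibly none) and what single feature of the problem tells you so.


Method: no special technique — the expression is continuous at 0 — substitute and evaluate; no indeterminate form appears.


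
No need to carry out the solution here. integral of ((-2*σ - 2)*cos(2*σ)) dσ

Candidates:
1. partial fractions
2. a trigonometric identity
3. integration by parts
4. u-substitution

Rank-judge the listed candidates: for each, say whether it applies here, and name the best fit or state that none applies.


Verdict: integration by parts — a polynomial factor -2*σ - 2 multiplies cos(2*σ); differentiating -2*σ - 2 lowers its degree while cos(2*σ) integrates cleanly, so parts wins.
- partial fractions: the expression is not a ratio of polynomials that decomposes further.
- a trigonometric identity: no even trigonometric power and no product of distinct frequencies to rewrite.
- integration by parts: applicable, and directly so.
- u-substitution — no subexpression of the integrand pairs with its own derivative as a factor — individual terms may offer their own substitutions, but any change of variable covering the whole integral would have to be constructed from outside the expression.


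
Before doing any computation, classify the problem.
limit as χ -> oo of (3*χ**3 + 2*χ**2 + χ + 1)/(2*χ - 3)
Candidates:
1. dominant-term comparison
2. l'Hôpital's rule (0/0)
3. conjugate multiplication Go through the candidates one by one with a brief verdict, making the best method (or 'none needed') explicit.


Diagnosis: dominant-term comparison — growth-rate triage: the leading powers of χ decide the limit, everything else is noise.
- dominant-term comparison — applies; the problem has the shape this method handles.
- l'Hôpital's rule (0/0): as a single quotient the expression runs to ∞/∞ at the limit point — an at-infinity form of the rule would apply, though the leading-growth comparison is the direct reading.
- conjugate multiplication: the conjugate move applies to radical differences, which this is not.


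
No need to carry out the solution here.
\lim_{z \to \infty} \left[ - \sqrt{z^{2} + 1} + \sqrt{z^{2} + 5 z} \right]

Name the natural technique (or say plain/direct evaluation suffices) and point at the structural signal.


Technique: conjugate multiplication — both pieces blow up but their difference is finite; the conjugate trick rationalizes \sqrt{z^{2} + 5 z} - \sqrt{z^{2} + 1}.


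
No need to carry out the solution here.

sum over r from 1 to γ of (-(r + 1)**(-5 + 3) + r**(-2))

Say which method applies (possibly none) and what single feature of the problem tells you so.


Method: telescoping — a difference of consecutive values of one function (r**(-2) at one index and the next) — telescoping by construction.


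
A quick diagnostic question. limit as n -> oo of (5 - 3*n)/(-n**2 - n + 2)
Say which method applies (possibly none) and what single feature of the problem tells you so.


Technique: dominant-term comparison — divide through by the highest power of n; every lower-order term dies and the dominant terms decide the limit. l'Hôpital's at-infinity variant applies to the expression viewed as a single quotient; the leading-term comparison is the direct route.


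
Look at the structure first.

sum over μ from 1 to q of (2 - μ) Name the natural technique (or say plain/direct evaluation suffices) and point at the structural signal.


Method: no special technique — no cancellation, no constant ratio, no binomial weights — just polynomial terms summed directly.


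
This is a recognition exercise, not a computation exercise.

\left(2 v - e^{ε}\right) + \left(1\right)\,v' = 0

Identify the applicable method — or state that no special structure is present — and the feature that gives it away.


Diagnosis: a linear integrating factor — linear in the unknown with genuine forcing: multiply through by the exponential of the integrated coefficient and the left side closes into one derivative.


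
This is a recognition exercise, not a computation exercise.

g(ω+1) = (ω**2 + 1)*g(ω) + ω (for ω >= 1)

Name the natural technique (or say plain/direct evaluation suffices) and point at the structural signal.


Technique: a summation factor — normalize by the running product of ω**2 + 1: the left side becomes a difference, and differences sum.


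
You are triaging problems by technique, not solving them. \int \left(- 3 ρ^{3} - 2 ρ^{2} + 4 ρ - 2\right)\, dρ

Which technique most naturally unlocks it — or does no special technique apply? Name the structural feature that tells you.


Diagnosis: no special technique — every term is a constant multiple of a power of ρ; term-wise power-rule integration needs no preliminary transformation.


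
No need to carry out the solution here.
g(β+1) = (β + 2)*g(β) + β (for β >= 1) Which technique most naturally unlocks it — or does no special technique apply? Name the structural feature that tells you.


Method: a summation factor — one step of memory with a weight β + 2 that changes as the index grows — the summation-factor construction is built for this.


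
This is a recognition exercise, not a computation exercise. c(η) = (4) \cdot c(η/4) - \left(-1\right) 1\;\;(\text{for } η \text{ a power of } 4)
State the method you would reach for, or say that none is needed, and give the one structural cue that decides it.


Best approach: the master substitution — the argument contracts 4-fold per step: reindex η exponentially and solve the linear recurrence in the new index.


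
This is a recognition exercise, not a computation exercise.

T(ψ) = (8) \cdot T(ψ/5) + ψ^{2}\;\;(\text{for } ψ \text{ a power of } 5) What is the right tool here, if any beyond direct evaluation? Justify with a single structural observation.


Diagnosis: the master substitution — the argument shrinks by the factor 5, so measure the index on a logarithmic scale and the recursion becomes a shift.


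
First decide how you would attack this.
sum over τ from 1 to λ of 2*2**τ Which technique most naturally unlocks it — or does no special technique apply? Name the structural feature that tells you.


Diagnosis: the geometric series formula — term-over-term division gives 2 every time — index-free ratio, geometric sum formula applies.


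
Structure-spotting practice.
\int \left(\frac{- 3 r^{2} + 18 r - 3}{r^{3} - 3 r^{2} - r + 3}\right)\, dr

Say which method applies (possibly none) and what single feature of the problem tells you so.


Method: partial fractions — the bottom factors while the top stays lower-degree — split into simple fractions and integrate piece by piece.


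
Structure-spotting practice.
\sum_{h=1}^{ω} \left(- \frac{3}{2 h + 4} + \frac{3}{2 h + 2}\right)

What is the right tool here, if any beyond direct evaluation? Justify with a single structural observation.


Method: telescoping — the summand is built as \frac{3}{2 h + 2} minus its own successor — adjacent terms annihilate down the line.


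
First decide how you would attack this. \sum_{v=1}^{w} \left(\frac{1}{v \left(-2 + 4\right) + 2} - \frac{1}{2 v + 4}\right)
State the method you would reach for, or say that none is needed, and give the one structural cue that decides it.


Method: telescoping — spot the paired structure — each term adds \frac{1}{v \left(-2 + 4\right) + 2} and subtracts its successor value, which the next term restores: the definition of a telescoping chain.
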